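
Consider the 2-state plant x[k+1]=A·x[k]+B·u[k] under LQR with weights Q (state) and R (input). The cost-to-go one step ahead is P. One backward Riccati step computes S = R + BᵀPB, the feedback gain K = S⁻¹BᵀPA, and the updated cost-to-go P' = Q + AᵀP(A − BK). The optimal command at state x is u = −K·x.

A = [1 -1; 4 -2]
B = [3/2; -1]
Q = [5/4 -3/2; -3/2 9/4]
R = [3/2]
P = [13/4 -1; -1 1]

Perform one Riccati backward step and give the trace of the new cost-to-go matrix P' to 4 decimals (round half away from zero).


BᵀP = [5.8750 -2.5000]
S = R + BᵀPB = [3/2] + [11.3125] = [12.8125]
BᵀPA = [-4.1250 -0.8750]
K = S⁻¹·BᵀPA = [-0.3220 -0.0683]
A−BK = [1.4829 -0.8976; 3.6780 -2.0683]
AᵀP(A−BK) = [9.9220 -5.5317; -5.5317 3.1902]
P' = Q + AᵀP(A−BK) = [11.1720 -7.0317; -7.0317 5.4402]
tr(P') = 16.6122

16.6122


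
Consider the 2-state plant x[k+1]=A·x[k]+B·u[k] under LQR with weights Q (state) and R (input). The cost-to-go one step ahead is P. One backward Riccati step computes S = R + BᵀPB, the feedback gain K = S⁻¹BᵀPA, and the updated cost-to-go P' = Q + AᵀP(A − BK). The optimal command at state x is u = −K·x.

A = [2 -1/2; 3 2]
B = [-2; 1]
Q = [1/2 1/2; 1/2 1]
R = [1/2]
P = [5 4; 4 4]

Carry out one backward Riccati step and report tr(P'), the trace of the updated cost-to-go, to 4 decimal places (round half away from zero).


BᵀP = [-6.0000 -4.0000]
S = R + BᵀPB = [1/2] + [8.0000] = [8.5000]
BᵀPA = [-24.0000 -5.0000]
K = S⁻¹·BᵀPA = [-2.8235 -0.5882]
A−BK = [-3.6471 -1.6765; 5.8235 2.5882]
AᵀP(A−BK) = [36.2353 14.8824; 14.8824 6.3088]
P' = Q + AᵀP(A−BK) = [36.7353 15.3824; 15.3824 7.3088]
tr(P') = 44.0441

44.0441


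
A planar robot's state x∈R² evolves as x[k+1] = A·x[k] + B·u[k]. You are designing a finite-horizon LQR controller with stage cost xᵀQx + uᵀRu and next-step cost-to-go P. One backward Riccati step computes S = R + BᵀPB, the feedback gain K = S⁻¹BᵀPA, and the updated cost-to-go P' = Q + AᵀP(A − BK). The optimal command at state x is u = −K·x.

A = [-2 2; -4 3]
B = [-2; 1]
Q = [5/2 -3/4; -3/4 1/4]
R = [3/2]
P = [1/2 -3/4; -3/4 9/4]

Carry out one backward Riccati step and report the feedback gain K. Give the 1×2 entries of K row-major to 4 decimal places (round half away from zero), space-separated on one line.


-1.3143 0.8857

BᵀP = [-1.7500 3.7500]
S = R + BᵀPB = [3/2] + [7.2500] = [8.7500]
BᵀPA = [-11.5000 7.7500]
K = S⁻¹·BᵀPA = [-1.3143 0.8857]
A−BK = [-4.6286 3.7714; -2.6857 2.1143]
AᵀP(A−BK) = [10.8857 -8.3143; -8.3143 6.3857]
P' = Q + AᵀP(A−BK) = [13.3857 -9.0643; -9.0643 6.6357]
tr(P') = 20.0214


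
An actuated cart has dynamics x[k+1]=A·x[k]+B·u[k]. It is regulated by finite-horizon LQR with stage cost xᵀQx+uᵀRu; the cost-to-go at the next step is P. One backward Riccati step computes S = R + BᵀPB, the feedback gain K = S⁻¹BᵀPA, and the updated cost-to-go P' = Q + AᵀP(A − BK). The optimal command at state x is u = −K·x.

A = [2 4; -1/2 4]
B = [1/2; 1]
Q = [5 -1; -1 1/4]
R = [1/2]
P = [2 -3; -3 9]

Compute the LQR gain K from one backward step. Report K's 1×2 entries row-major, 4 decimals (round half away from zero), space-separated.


BᵀP = [-2.0000 7.5000]
S = R + BᵀPB = [1/2] + [6.5000] = [7.0000]
BᵀPA = [-7.7500 22.0000]
K = S⁻¹·BᵀPA = [-1.1071 3.1429]
A−BK = [2.5536 2.4286; 0.6071 0.8571]
AᵀP(A−BK) = [7.6696 4.3571; 4.3571 10.8571]
P' = Q + AᵀP(A−BK) = [12.6696 3.3571; 3.3571 11.1071]
tr(P') = 23.7768

-1.1071 3.1429


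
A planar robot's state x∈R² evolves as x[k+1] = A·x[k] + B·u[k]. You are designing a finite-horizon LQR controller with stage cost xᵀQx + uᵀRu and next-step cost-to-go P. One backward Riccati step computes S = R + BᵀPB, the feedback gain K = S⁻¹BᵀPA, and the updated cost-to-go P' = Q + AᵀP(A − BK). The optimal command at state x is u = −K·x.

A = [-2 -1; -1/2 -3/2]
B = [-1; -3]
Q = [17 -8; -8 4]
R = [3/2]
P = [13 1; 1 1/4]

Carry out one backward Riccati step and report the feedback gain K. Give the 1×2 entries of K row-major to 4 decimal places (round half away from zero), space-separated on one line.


BᵀP = [-16.0000 -1.7500]
S = R + BᵀPB = [3/2] + [21.2500] = [22.7500]
BᵀPA = [32.8750 18.6250]
K = S⁻¹·BᵀPA = [1.4451 0.8187]
A−BK = [-0.5549 -0.1813; 3.8352 0.9560]
AᵀP(A−BK) = [6.5563 2.7734; 2.7734 1.3146]
P' = Q + AᵀP(A−BK) = [23.5563 -5.2266; -5.2266 5.3146]
tr(P') = 28.8709

1.4451 0.8187


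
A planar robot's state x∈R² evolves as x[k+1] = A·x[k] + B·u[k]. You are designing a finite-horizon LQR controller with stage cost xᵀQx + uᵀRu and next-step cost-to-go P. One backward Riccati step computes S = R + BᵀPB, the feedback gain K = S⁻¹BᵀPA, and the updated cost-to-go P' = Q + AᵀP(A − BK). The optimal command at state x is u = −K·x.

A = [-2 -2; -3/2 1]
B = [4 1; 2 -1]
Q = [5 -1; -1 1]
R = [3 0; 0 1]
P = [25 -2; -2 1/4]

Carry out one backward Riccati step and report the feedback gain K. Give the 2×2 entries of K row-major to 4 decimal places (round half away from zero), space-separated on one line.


-0.4216 -0.3939 -0.2309 -0.5118

BᵀP = [96.0000 -7.5000; 27.0000 -2.2500]
S = R + BᵀPB = [3 0; 0 1] + [369.0000 103.5000; 103.5000 29.2500] = [372.0000 103.5000; 103.5000 30.2500]
BᵀPA = [-180.7500 -199.5000; -50.6250 -56.2500]
K = S⁻¹·BᵀPA = [-0.4216 -0.3939; -0.2309 -0.5118]
A−BK = [-0.0825 0.0874; -0.8877 1.2760]
AᵀP(A−BK) = [0.6609 0.5187; 0.5187 0.8793]
P' = Q + AᵀP(A−BK) = [5.6609 -0.4813; -0.4813 1.8793]
tr(P') = 7.5402


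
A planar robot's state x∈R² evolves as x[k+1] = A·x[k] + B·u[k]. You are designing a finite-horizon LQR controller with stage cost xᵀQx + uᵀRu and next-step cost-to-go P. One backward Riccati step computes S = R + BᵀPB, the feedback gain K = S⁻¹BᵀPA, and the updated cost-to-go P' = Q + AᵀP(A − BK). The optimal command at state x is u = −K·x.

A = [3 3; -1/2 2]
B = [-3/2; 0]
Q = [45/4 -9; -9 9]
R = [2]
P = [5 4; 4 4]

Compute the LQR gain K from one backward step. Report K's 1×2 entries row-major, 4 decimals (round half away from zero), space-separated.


-1.4717 -2.6038

BᵀP = [-7.5000 -6.0000]
S = R + BᵀPB = [2] + [11.2500] = [13.2500]
BᵀPA = [-19.5000 -34.5000]
K = S⁻¹·BᵀPA = [-1.4717 -2.6038]
A−BK = [0.7925 -0.9057; -0.5000 2.0000]
AᵀP(A−BK) = [5.3019 8.2264; 8.2264 19.1698]
P' = Q + AᵀP(A−BK) = [16.5519 -0.7736; -0.7736 28.1698]
tr(P') = 44.7217


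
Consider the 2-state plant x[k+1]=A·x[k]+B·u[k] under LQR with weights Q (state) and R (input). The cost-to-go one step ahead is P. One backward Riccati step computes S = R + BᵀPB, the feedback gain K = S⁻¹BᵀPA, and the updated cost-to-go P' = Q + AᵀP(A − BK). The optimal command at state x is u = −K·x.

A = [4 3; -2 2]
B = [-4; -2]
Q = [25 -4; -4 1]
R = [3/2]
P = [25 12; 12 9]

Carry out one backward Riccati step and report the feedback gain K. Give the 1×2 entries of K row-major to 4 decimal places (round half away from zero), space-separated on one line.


BᵀP = [-124.0000 -66.0000]
S = R + BᵀPB = [3/2] + [628.0000] = [629.5000]
BᵀPA = [-364.0000 -504.0000]
K = S⁻¹·BᵀPA = [-0.5782 -0.8006]
A−BK = [1.6871 -0.2025; -3.1565 0.3987]
AᵀP(A−BK) = [33.5218 -3.4313; -3.4313 1.4797]
P' = Q + AᵀP(A−BK) = [58.5218 -7.4313; -7.4313 2.4797]
tr(P') = 61.0016

-0.5782 -0.8006


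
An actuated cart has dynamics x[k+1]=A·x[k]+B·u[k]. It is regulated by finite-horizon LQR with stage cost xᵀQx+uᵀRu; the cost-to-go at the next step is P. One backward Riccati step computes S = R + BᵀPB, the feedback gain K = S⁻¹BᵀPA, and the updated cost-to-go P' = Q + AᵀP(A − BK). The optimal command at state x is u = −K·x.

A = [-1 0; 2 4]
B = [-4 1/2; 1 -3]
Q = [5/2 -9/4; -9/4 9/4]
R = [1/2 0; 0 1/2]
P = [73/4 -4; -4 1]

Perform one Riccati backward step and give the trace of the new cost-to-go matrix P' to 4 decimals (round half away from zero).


BᵀP = [-77.0000 17.0000; 21.1250 -5.0000]
S = R + BᵀPB = [1/2 0; 0 1/2] + [325.0000 -89.5000; -89.5000 25.5625] = [325.5000 -89.5000; -89.5000 26.0625]
BᵀPA = [111.0000 68.0000; -31.1250 -20.0000]
K = S⁻¹·BᵀPA = [0.2267 -0.0375; -0.4157 -0.8962]
A−BK = [0.1147 0.2980; 0.5261 1.3488]
AᵀP(A−BK) = [0.1462 0.2695; 0.2695 0.6267]
P' = Q + AᵀP(A−BK) = [2.6462 -1.9805; -1.9805 2.8767]
tr(P') = 5.5230

5.5230


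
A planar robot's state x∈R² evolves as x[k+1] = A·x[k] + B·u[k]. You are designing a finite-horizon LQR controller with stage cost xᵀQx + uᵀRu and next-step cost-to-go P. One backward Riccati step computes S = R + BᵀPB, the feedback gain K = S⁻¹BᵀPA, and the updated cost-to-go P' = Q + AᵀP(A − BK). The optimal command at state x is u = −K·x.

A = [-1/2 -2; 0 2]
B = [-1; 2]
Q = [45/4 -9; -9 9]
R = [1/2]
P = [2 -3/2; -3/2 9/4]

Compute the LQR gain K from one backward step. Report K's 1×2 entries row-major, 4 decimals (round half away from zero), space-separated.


BᵀP = [-5.0000 6.0000]
S = R + BᵀPB = [1/2] + [17.0000] = [17.5000]
BᵀPA = [2.5000 22.0000]
K = S⁻¹·BᵀPA = [0.1429 1.2571]
A−BK = [-0.3571 -0.7429; -0.2857 -0.5143]
AᵀP(A−BK) = [0.1429 0.3571; 0.3571 1.3429]
P' = Q + AᵀP(A−BK) = [11.3929 -8.6429; -8.6429 10.3429]
tr(P') = 21.7357

0.1429 1.2571


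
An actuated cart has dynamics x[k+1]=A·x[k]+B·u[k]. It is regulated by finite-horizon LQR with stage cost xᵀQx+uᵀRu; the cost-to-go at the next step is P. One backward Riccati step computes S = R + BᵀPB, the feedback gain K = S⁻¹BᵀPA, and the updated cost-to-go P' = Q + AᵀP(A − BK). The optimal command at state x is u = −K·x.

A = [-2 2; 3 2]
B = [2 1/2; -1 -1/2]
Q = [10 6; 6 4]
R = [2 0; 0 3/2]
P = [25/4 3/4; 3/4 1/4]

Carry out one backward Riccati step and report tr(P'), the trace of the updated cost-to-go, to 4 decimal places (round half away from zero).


20.0639

BᵀP = [11.7500 1.2500; 2.7500 0.2500]
S = R + BᵀPB = [2 0; 0 3/2] + [22.2500 5.2500; 5.2500 1.2500] = [24.2500 5.2500; 5.2500 2.7500]
BᵀPA = [-19.7500 26.0000; -4.7500 6.0000]
K = S⁻¹·BᵀPA = [-0.7508 1.0224; -0.2939 0.2300]
A−BK = [-0.3514 -0.1597; 2.1022 3.1374]
AᵀP(A−BK) = [2.0256 -0.7157; -0.7157 4.0383]
P' = Q + AᵀP(A−BK) = [12.0256 5.2843; 5.2843 8.0383]
tr(P') = 20.0639


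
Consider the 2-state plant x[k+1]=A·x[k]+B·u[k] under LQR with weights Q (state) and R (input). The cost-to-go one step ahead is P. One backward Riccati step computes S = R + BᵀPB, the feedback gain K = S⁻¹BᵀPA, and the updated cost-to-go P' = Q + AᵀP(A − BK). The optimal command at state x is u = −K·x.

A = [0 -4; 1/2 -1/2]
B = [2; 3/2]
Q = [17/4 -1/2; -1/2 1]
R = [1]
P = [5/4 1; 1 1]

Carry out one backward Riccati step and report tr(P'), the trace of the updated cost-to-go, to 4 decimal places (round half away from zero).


BᵀP = [4.0000 3.5000]
S = R + BᵀPB = [1] + [13.2500] = [14.2500]
BᵀPA = [1.7500 -17.7500]
K = S⁻¹·BᵀPA = [0.1228 -1.2456]
A−BK = [-0.2456 -1.5088; 0.3158 1.3684]
AᵀP(A−BK) = [0.0351 -0.0702; -0.0702 2.1404]
P' = Q + AᵀP(A−BK) = [4.2851 -0.5702; -0.5702 3.1404]
tr(P') = 7.4254

7.4254


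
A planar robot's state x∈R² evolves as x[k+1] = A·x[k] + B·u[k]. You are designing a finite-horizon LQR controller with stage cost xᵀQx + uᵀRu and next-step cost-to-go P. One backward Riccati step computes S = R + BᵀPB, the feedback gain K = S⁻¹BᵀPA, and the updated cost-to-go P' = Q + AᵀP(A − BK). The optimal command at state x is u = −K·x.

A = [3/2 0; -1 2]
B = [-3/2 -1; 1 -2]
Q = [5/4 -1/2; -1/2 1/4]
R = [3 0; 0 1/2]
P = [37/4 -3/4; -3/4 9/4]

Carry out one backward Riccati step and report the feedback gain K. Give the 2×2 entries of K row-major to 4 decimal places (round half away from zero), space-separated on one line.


-0.8769 0.4308 -0.0615 -0.6916

BᵀP = [-14.6250 3.3750; -7.7500 -3.7500]
S = R + BᵀPB = [3 0; 0 1/2] + [25.3125 7.8750; 7.8750 15.2500] = [28.3125 7.8750; 7.8750 15.7500]
BᵀPA = [-25.3125 6.7500; -7.8750 -7.5000]
K = S⁻¹·BᵀPA = [-0.8769 0.4308; -0.0615 -0.6916]
A−BK = [0.1231 -0.0454; -0.2462 0.1861]
AᵀP(A−BK) = [2.6308 -1.2923; -1.2923 0.9055]
P' = Q + AᵀP(A−BK) = [3.8808 -1.7923; -1.7923 1.1555]
tr(P') = 5.0363


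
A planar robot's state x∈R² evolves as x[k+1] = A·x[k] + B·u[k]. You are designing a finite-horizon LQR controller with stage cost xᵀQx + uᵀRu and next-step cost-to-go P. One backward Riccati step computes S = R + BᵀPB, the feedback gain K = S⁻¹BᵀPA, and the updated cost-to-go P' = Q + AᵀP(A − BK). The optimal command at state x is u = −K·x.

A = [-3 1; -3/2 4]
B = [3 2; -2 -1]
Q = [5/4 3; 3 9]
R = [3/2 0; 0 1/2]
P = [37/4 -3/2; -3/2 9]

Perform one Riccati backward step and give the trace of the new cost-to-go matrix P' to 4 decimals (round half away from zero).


BᵀP = [30.7500 -22.5000; 20.0000 -12.0000]
S = R + BᵀPB = [3/2 0; 0 1/2] + [137.2500 84.0000; 84.0000 52.0000] = [138.7500 84.0000; 84.0000 52.5000]
BᵀPA = [-58.5000 -59.2500; -42.0000 -28.0000]
K = S⁻¹·BᵀPA = [2.0000 -3.3218; -4.0000 4.7816]
A−BK = [-1.0000 1.4023; -1.5000 2.1379]
AᵀP(A−BK) = [39.0000 -55.0000; -55.0000 78.3161]
P' = Q + AᵀP(A−BK) = [40.2500 -52.0000; -52.0000 87.3161]
tr(P') = 127.5661

127.5661


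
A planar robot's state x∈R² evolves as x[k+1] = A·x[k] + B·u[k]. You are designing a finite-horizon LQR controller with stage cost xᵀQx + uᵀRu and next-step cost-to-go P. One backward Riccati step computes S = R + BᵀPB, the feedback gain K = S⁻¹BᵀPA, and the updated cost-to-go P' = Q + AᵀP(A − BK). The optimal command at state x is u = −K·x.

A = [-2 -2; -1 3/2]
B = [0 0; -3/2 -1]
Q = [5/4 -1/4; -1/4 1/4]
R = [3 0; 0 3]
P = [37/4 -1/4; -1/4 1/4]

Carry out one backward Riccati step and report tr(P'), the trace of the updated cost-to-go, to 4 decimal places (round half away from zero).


BᵀP = [0.3750 -0.3750; 0.2500 -0.2500]
S = R + BᵀPB = [3 0; 0 3] + [0.5625 0.3750; 0.3750 0.2500] = [3.5625 0.3750; 0.3750 3.2500]
BᵀPA = [-0.3750 -1.3125; -0.2500 -0.8750]
K = S⁻¹·BᵀPA = [-0.0984 -0.3443; -0.0656 -0.2295]
A−BK = [-2.0000 -2.0000; -1.2131 0.7541]
AᵀP(A−BK) = [36.1967 36.6885; 36.6885 38.4098]
P' = Q + AᵀP(A−BK) = [37.4467 36.4385; 36.4385 38.6598]
tr(P') = 76.1066

76.1066


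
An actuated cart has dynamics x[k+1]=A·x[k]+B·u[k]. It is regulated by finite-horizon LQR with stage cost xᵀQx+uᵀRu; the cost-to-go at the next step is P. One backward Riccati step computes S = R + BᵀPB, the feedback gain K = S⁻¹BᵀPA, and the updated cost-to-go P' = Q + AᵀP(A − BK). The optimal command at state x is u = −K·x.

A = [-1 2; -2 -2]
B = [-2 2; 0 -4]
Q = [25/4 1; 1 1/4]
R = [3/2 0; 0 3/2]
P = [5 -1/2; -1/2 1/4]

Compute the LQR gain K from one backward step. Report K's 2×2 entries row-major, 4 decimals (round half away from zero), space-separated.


0.5269 -0.4506 0.1386 0.5130

BᵀP = [-10.0000 1.0000; 12.0000 -2.0000]
S = R + BᵀPB = [3/2 0; 0 3/2] + [20.0000 -24.0000; -24.0000 32.0000] = [21.5000 -24.0000; -24.0000 33.5000]
BᵀPA = [8.0000 -22.0000; -8.0000 28.0000]
K = S⁻¹·BᵀPA = [0.5269 -0.4506; 0.1386 0.5130]
A−BK = [-0.2236 0.0728; -1.4454 0.0520]
AᵀP(A−BK) = [0.8943 -0.2912; -0.2912 0.7227]
P' = Q + AᵀP(A−BK) = [7.1443 0.7088; 0.7088 0.9727]
tr(P') = 8.1170


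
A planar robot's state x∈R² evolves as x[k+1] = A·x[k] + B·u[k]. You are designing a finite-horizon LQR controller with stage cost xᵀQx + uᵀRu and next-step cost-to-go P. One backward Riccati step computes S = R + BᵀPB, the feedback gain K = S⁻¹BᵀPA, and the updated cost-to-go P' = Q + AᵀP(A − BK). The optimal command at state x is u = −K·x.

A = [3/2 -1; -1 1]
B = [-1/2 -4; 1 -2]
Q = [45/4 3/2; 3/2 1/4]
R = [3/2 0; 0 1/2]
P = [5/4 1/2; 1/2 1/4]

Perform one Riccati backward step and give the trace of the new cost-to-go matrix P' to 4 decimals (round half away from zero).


BᵀP = [-0.1250 0.0000; -6.0000 -2.5000]
S = R + BᵀPB = [3/2 0; 0 1/2] + [0.0625 0.5000; 0.5000 29.0000] = [1.5625 0.5000; 0.5000 29.5000]
BᵀPA = [-0.1875 0.1250; -6.5000 3.5000]
K = S⁻¹·BᵀPA = [-0.0498 0.0423; -0.2195 0.1179]
A−BK = [0.5971 -0.5072; -1.3892 1.1936]
AᵀP(A−BK) = [0.1264 -0.1005; -0.1005 0.0820]
P' = Q + AᵀP(A−BK) = [11.3764 1.3995; 1.3995 0.3320]
tr(P') = 11.7084

11.7084


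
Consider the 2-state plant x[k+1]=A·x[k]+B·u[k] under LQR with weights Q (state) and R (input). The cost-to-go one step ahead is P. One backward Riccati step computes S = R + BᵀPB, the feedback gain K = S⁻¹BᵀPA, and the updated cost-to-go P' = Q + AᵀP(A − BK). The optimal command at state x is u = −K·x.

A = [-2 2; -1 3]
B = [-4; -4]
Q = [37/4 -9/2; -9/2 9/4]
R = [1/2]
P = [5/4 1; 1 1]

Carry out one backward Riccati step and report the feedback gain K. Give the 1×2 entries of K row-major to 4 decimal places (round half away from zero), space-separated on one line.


BᵀP = [-9.0000 -8.0000]
S = R + BᵀPB = [1/2] + [68.0000] = [68.5000]
BᵀPA = [26.0000 -42.0000]
K = S⁻¹·BᵀPA = [0.3796 -0.6131]
A−BK = [-0.4818 -0.4526; 0.5182 0.5474]
AᵀP(A−BK) = [0.1314 -0.0584; -0.0584 0.2482]
P' = Q + AᵀP(A−BK) = [9.3814 -4.5584; -4.5584 2.4982]
tr(P') = 11.8796

0.3796 -0.6131


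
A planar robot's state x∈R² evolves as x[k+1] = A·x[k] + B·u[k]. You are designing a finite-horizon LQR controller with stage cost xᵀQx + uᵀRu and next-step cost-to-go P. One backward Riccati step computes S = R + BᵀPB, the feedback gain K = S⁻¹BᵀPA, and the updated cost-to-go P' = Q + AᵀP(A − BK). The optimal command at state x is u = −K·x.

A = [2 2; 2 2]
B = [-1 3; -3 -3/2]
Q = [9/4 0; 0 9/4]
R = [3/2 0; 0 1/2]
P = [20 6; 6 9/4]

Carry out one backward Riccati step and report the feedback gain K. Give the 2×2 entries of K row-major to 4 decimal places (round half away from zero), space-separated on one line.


-0.7341 -0.7341 0.4682 0.4682

BᵀP = [-38.0000 -12.7500; 51.0000 14.6250]
S = R + BᵀPB = [3/2 0; 0 1/2] + [76.2500 -94.8750; -94.8750 131.0625] = [77.7500 -94.8750; -94.8750 131.5625]
BᵀPA = [-101.5000 -101.5000; 131.2500 131.2500]
K = S⁻¹·BᵀPA = [-0.7341 -0.7341; 0.4682 0.4682]
A−BK = [-0.1388 -0.1388; 0.5001 0.5001]
AᵀP(A−BK) = [1.0330 1.0330; 1.0330 1.0330]
P' = Q + AᵀP(A−BK) = [3.2830 1.0330; 1.0330 3.2830]
tr(P') = 6.5660


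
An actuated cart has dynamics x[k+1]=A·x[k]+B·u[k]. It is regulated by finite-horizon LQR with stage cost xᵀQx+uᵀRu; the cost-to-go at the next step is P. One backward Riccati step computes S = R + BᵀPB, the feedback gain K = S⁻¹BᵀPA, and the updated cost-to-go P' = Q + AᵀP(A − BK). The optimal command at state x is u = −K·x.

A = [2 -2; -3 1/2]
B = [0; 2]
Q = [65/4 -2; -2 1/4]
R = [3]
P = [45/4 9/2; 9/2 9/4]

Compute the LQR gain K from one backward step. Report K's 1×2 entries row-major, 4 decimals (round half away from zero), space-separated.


0.3750 -1.3125

BᵀP = [9.0000 4.5000]
S = R + BᵀPB = [3] + [9.0000] = [12.0000]
BᵀPA = [4.5000 -15.7500]
K = S⁻¹·BᵀPA = [0.3750 -1.3125]
A−BK = [2.0000 -2.0000; -3.7500 3.1250]
AᵀP(A−BK) = [9.5625 -10.9688; -10.9688 15.8906]
P' = Q + AᵀP(A−BK) = [25.8125 -12.9688; -12.9688 16.1406]
tr(P') = 41.9531


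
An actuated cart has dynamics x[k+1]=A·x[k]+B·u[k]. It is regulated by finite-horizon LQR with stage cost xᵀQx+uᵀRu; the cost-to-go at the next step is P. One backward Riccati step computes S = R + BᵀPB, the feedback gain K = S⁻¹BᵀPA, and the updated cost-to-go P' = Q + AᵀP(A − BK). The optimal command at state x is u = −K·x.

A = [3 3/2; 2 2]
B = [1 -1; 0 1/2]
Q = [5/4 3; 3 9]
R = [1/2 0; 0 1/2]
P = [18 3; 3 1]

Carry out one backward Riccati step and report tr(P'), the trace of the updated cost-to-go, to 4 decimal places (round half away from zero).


BᵀP = [18.0000 3.0000; -16.5000 -2.5000]
S = R + BᵀPB = [1/2 0; 0 1/2] + [18.0000 -16.5000; -16.5000 15.2500] = [18.5000 -16.5000; -16.5000 15.7500]
BᵀPA = [60.0000 33.0000; -54.5000 -29.7500]
K = S⁻¹·BᵀPA = [2.3922 1.5098; -0.9542 -0.3072]
A−BK = [-0.3464 -0.3170; 2.4771 2.1536]
AᵀP(A−BK) = [6.4641 4.6699; 4.6699 3.5376]
P' = Q + AᵀP(A−BK) = [7.7141 7.6699; 7.6699 12.5376]
tr(P') = 20.2516

20.2516


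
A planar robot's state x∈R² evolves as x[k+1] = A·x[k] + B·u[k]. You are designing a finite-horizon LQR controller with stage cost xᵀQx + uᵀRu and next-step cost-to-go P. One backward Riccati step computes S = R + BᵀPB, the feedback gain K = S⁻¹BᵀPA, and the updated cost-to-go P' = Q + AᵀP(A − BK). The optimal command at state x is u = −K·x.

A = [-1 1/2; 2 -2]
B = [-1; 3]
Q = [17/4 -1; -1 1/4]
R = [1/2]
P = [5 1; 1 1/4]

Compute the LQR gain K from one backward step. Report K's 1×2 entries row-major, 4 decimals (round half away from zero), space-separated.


0.8571 -0.2857

BᵀP = [-2.0000 -0.2500]
S = R + BᵀPB = [1/2] + [1.2500] = [1.7500]
BᵀPA = [1.5000 -0.5000]
K = S⁻¹·BᵀPA = [0.8571 -0.2857]
A−BK = [-0.1429 0.2143; -0.5714 -1.1429]
AᵀP(A−BK) = [0.7143 -0.0714; -0.0714 0.1071]
P' = Q + AᵀP(A−BK) = [4.9643 -1.0714; -1.0714 0.3571]
tr(P') = 5.3214


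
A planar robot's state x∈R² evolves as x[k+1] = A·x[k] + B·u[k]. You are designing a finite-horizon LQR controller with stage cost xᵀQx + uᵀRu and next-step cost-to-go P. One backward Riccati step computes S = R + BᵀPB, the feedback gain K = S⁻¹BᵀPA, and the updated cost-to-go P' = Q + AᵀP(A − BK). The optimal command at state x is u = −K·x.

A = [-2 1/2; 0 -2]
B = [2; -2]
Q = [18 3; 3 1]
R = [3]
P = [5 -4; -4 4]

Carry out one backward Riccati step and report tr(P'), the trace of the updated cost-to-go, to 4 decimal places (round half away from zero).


BᵀP = [18.0000 -16.0000]
S = R + BᵀPB = [3] + [68.0000] = [71.0000]
BᵀPA = [-36.0000 41.0000]
K = S⁻¹·BᵀPA = [-0.5070 0.5775]
A−BK = [-0.9859 -0.6549; -1.0141 -0.8451]
AᵀP(A−BK) = [1.7465 -0.2113; -0.2113 1.5739]
P' = Q + AᵀP(A−BK) = [19.7465 2.7887; 2.7887 2.5739]
tr(P') = 22.3204

22.3204


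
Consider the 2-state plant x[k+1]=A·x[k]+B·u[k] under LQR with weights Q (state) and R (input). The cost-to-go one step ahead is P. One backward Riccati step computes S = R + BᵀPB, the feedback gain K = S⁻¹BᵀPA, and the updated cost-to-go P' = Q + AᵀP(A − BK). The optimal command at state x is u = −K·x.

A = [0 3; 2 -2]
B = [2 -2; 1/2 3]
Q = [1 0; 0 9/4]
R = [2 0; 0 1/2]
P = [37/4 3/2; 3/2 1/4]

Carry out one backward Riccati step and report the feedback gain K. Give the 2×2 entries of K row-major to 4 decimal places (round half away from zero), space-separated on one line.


0.0732 0.4195 -0.1089 -1.1624

BᵀP = [19.2500 3.1250; -14.0000 -2.2500]
S = R + BᵀPB = [2 0; 0 1/2] + [40.0625 -29.1250; -29.1250 21.2500] = [42.0625 -29.1250; -29.1250 21.7500]
BᵀPA = [6.2500 51.5000; -4.5000 -37.5000]
K = S⁻¹·BᵀPA = [0.0732 0.4195; -0.1089 -1.1624]
A−BK = [-0.3641 -0.1638; 2.2900 1.2773]
AᵀP(A−BK) = [0.0526 0.1473; 0.1473 1.0560]
P' = Q + AᵀP(A−BK) = [1.0526 0.1473; 0.1473 3.3060]
tr(P') = 4.3585


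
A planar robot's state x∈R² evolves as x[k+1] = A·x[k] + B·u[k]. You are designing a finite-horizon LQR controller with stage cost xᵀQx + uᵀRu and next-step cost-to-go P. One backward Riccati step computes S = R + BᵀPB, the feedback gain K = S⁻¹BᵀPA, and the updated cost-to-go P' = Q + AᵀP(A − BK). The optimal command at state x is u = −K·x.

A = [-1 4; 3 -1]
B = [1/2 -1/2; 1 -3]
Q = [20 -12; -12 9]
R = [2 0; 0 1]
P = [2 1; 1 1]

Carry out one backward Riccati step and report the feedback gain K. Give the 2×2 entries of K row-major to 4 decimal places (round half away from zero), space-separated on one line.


-0.0656 0.6230 -0.5082 -0.6721

BᵀP = [2.0000 1.5000; -4.0000 -3.5000]
S = R + BᵀPB = [2 0; 0 1] + [2.5000 -5.5000; -5.5000 12.5000] = [4.5000 -5.5000; -5.5000 13.5000]
BᵀPA = [2.5000 6.5000; -6.5000 -12.5000]
K = S⁻¹·BᵀPA = [-0.0656 0.6230; -0.5082 -0.6721]
A−BK = [-1.2213 3.3525; 1.5410 -3.6393]
AᵀP(A−BK) = [1.8607 -3.9262; -3.9262 12.5492]
P' = Q + AᵀP(A−BK) = [21.8607 -15.9262; -15.9262 21.5492]
tr(P') = 43.4098


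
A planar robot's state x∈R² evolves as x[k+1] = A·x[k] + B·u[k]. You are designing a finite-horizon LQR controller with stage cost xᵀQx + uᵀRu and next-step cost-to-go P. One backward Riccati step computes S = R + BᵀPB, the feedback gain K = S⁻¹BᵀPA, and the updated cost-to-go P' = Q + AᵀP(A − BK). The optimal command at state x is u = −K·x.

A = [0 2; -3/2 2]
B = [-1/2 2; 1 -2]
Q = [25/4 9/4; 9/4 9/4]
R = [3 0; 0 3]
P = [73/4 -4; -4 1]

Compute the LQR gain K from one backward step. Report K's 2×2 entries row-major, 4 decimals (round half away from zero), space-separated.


BᵀP = [-13.1250 3.0000; 44.5000 -10.0000]
S = R + BᵀPB = [3 0; 0 3] + [9.5625 -32.2500; -32.2500 109.0000] = [12.5625 -32.2500; -32.2500 112.0000]
BᵀPA = [-4.5000 -20.2500; 15.0000 69.0000]
K = S⁻¹·BᵀPA = [-0.0552 -0.1165; 0.1180 0.5825]
A−BK = [-0.2637 0.7767; -1.2087 3.2816]
AᵀP(A−BK) = [0.2311 -0.2621; -0.2621 2.4466]
P' = Q + AᵀP(A−BK) = [6.4811 1.9879; 1.9879 4.6966]
tr(P') = 11.1777

-0.0552 -0.1165 0.1180 0.5825


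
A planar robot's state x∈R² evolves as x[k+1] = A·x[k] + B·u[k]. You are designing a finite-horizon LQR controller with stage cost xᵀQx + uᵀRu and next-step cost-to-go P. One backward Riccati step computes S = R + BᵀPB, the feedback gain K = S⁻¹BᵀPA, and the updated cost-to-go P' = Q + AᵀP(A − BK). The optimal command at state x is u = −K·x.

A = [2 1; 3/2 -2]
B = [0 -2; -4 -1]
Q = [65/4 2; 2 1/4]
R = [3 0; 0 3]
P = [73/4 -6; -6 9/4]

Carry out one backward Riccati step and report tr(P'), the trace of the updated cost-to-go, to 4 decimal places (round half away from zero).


BᵀP = [24.0000 -9.0000; -30.5000 9.7500]
S = R + BᵀPB = [3 0; 0 3] + [36.0000 -39.0000; -39.0000 51.2500] = [39.0000 -39.0000; -39.0000 54.2500]
BᵀPA = [34.5000 42.0000; -46.3750 -50.0000]
K = S⁻¹·BᵀPA = [0.1059 0.5523; -0.7787 -0.5246]
A−BK = [0.4426 -0.0492; 1.1450 -0.3153]
AᵀP(A−BK) = [2.2963 1.3666; 1.3666 1.8225]
P' = Q + AᵀP(A−BK) = [18.5463 3.3666; 3.3666 2.0725]
tr(P') = 20.6189

20.6189


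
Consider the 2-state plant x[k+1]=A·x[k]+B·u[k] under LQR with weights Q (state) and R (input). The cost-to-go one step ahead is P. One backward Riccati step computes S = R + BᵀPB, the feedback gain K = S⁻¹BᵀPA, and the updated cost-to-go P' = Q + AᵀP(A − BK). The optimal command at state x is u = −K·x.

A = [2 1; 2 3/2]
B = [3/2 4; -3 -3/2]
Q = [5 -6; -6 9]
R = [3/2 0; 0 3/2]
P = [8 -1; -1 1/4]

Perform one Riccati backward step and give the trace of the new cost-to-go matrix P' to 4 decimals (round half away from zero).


15.4132

BᵀP = [15.0000 -2.2500; 33.5000 -4.3750]
S = R + BᵀPB = [3/2 0; 0 3/2] + [29.2500 63.3750; 63.3750 140.5625] = [30.7500 63.3750; 63.3750 142.0625]
BᵀPA = [25.5000 11.6250; 58.2500 26.9375]
K = S⁻¹·BᵀPA = [-0.1960 -0.1582; 0.4975 0.2602]
A−BK = [0.3041 0.1965; 2.1582 1.4157]
AᵀP(A−BK) = [1.0205 0.6280; 0.6280 0.3927]
P' = Q + AᵀP(A−BK) = [6.0205 -5.3720; -5.3720 9.3927]
tr(P') = 15.4132


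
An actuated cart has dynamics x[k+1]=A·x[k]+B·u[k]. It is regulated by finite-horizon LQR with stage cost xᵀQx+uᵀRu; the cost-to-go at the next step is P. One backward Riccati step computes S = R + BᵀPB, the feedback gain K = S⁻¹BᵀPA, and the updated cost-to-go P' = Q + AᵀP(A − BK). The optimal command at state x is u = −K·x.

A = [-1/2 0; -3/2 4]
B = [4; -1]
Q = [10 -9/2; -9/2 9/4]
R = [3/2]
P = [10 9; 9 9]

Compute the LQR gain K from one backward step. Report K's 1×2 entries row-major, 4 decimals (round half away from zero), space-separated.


BᵀP = [31.0000 27.0000]
S = R + BᵀPB = [3/2] + [97.0000] = [98.5000]
BᵀPA = [-56.0000 108.0000]
K = S⁻¹·BᵀPA = [-0.5685 1.0964]
A−BK = [1.7741 -4.3858; -2.0685 5.0964]
AᵀP(A−BK) = [4.4124 -10.5990; -10.5990 25.5838]
P' = Q + AᵀP(A−BK) = [14.4124 -15.0990; -15.0990 27.8338]
tr(P') = 42.2462

-0.5685 1.0964


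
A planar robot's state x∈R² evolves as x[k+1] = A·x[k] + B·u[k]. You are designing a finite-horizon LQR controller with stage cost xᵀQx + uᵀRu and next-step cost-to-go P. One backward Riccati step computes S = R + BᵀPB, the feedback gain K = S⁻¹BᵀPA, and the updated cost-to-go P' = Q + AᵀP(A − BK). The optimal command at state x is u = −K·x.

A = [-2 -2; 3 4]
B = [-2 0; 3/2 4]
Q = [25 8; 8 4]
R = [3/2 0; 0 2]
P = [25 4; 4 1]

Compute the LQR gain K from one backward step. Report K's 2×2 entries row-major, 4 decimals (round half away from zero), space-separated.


BᵀP = [-44.0000 -6.5000; 16.0000 4.0000]
S = R + BᵀPB = [3/2 0; 0 2] + [78.2500 -26.0000; -26.0000 16.0000] = [79.7500 -26.0000; -26.0000 18.0000]
BᵀPA = [68.5000 62.0000; -20.0000 -16.0000]
K = S⁻¹·BᵀPA = [0.9388 0.9217; 0.2449 0.4424]
A−BK = [-0.1224 -0.1567; 0.6122 0.8479]
AᵀP(A−BK) = [1.5918 1.7143; 1.7143 1.9355]
P' = Q + AᵀP(A−BK) = [26.5918 9.7143; 9.7143 5.9355]
tr(P') = 32.5273

0.9388 0.9217 0.2449 0.4424


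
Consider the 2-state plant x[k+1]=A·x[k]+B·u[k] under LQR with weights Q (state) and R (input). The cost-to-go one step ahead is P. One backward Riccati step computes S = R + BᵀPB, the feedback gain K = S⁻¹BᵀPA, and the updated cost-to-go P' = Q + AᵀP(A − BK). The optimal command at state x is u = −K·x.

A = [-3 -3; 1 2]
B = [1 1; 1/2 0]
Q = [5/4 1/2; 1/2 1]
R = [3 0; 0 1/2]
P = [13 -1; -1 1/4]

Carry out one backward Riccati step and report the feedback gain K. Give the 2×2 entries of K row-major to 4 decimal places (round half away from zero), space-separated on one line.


BᵀP = [12.5000 -0.8750; 13.0000 -1.0000]
S = R + BᵀPB = [3 0; 0 1/2] + [12.0625 12.5000; 12.5000 13.0000] = [15.0625 12.5000; 12.5000 13.5000]
BᵀPA = [-38.3750 -39.2500; -40.0000 -41.0000]
K = S⁻¹·BᵀPA = [-0.3835 -0.3689; -2.6078 -2.6954]
A−BK = [-0.0086 0.0644; 1.1918 2.1845]
AᵀP(A−BK) = [4.2183 4.5249; 4.5249 5.0066]
P' = Q + AᵀP(A−BK) = [5.4683 5.0249; 5.0249 6.0066]
tr(P') = 11.4750

-0.3835 -0.3689 -2.6078 -2.6954


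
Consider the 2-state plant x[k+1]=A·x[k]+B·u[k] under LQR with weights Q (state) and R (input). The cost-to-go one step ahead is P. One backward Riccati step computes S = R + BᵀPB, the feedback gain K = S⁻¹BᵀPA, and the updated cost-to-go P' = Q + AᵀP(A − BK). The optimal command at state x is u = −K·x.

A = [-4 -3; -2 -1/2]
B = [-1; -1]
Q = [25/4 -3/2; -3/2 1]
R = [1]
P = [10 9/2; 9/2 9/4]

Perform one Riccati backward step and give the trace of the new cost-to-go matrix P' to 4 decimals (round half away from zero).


BᵀP = [-14.5000 -6.7500]
S = R + BᵀPB = [1] + [21.2500] = [22.2500]
BᵀPA = [71.5000 46.8750]
K = S⁻¹·BᵀPA = [3.2135 2.1067]
A−BK = [-0.7865 -0.8933; 1.2135 1.6067]
AᵀP(A−BK) = [11.2360 7.6180; 7.6180 5.3090]
P' = Q + AᵀP(A−BK) = [17.4860 6.1180; 6.1180 6.3090]
tr(P') = 23.7949

23.7949


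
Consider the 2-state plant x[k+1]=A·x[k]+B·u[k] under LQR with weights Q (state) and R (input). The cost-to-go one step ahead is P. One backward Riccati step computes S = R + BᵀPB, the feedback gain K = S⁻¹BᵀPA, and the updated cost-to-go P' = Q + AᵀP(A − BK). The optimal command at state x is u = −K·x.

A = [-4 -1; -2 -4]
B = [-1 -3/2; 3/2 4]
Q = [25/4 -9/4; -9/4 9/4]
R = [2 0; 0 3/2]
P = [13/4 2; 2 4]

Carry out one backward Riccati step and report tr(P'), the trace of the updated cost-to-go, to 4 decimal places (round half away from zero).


BᵀP = [-0.2500 4.0000; 3.1250 13.0000]
S = R + BᵀPB = [2 0; 0 3/2] + [6.2500 16.3750; 16.3750 47.3125] = [8.2500 16.3750; 16.3750 48.8125]
BᵀPA = [-7.0000 -15.7500; -38.5000 -55.1250]
K = S⁻¹·BᵀPA = [2.1458 0.9949; -1.5086 -1.4631]
A−BK = [-4.1170 -2.1997; 0.8156 0.3600]
AᵀP(A−BK) = [56.9401 31.6359; 31.6359 18.2675]
P' = Q + AᵀP(A−BK) = [63.1901 29.3859; 29.3859 20.5175]
tr(P') = 83.7076

83.7076


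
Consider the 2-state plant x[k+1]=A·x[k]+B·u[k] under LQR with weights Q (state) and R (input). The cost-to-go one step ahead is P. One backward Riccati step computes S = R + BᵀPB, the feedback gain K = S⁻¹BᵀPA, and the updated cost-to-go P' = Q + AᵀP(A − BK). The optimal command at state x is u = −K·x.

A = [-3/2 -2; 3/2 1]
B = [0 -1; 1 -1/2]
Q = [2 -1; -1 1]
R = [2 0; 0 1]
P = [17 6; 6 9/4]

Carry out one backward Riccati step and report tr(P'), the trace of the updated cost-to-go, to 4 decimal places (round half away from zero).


6.3561

BᵀP = [6.0000 2.2500; -20.0000 -7.1250]
S = R + BᵀPB = [2 0; 0 1] + [2.2500 -7.1250; -7.1250 23.5625] = [4.2500 -7.1250; -7.1250 24.5625]
BᵀPA = [-5.6250 -9.7500; 19.3125 32.8750]
K = S⁻¹·BᵀPA = [-0.0105 -0.0979; 0.7832 1.3100]
A−BK = [-0.7168 -0.6900; 1.9021 1.7529]
AᵀP(A−BK) = [1.1276 1.5245; 1.5245 2.2284]
P' = Q + AᵀP(A−BK) = [3.1276 0.5245; 0.5245 3.2284]
tr(P') = 6.3561


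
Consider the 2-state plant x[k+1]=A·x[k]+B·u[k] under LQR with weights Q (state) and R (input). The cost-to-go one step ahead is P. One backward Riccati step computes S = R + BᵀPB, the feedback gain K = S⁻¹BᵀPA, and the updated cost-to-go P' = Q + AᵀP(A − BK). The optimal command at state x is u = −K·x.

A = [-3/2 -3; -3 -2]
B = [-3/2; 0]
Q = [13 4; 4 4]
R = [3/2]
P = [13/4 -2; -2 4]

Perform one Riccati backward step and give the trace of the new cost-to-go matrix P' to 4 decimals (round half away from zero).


54.7979

BᵀP = [-4.8750 3.0000]
S = R + BᵀPB = [3/2] + [7.3125] = [8.8125]
BᵀPA = [-1.6875 8.6250]
K = S⁻¹·BᵀPA = [-0.1915 0.9787]
A−BK = [-1.7872 -1.5319; -3.0000 -2.0000]
AᵀP(A−BK) = [24.9894 16.2766; 16.2766 12.8085]
P' = Q + AᵀP(A−BK) = [37.9894 20.2766; 20.2766 16.8085]
tr(P') = 54.7979


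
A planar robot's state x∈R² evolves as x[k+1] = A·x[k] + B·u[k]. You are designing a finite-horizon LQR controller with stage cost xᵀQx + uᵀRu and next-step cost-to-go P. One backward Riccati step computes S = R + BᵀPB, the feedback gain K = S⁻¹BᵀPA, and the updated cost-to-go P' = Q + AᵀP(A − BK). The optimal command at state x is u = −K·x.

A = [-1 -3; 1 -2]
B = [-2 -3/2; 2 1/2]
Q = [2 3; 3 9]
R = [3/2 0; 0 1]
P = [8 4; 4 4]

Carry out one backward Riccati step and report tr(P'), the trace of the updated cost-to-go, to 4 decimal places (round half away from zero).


BᵀP = [-8.0000 0.0000; -10.0000 -4.0000]
S = R + BᵀPB = [3/2 0; 0 1] + [16.0000 12.0000; 12.0000 13.0000] = [17.5000 12.0000; 12.0000 14.0000]
BᵀPA = [8.0000 24.0000; 6.0000 38.0000]
K = S⁻¹·BᵀPA = [0.3960 -1.1881; 0.0891 3.7327]
A−BK = [-0.0743 0.2228; 0.1634 -1.4901]
AᵀP(A−BK) = [0.2970 -0.8911; -0.8911 22.6733]
P' = Q + AᵀP(A−BK) = [2.2970 2.1089; 2.1089 31.6733]
tr(P') = 33.9703

33.9703


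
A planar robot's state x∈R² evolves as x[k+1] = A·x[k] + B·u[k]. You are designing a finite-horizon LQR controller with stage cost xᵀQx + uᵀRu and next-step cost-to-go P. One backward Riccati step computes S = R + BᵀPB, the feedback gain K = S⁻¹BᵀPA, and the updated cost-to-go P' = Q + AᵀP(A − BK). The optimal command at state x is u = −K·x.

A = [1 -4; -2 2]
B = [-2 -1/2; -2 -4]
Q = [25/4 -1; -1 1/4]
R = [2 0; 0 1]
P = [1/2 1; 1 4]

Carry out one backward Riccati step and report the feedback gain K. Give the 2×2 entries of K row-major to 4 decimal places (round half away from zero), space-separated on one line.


BᵀP = [-3.0000 -10.0000; -4.2500 -16.5000]
S = R + BᵀPB = [2 0; 0 1] + [26.0000 41.5000; 41.5000 68.1250] = [28.0000 41.5000; 41.5000 69.1250]
BᵀPA = [17.0000 -8.0000; 28.7500 -16.0000]
K = S⁻¹·BᵀPA = [-0.0844 0.5205; 0.4666 -0.5440]
A−BK = [1.0645 -3.2309; -0.3025 0.8652]
AᵀP(A−BK) = [0.5205 -1.2098; -1.2098 3.4607]
P' = Q + AᵀP(A−BK) = [6.7705 -2.2098; -2.2098 3.7107]
tr(P') = 10.4812

-0.0844 0.5205 0.4666 -0.5440


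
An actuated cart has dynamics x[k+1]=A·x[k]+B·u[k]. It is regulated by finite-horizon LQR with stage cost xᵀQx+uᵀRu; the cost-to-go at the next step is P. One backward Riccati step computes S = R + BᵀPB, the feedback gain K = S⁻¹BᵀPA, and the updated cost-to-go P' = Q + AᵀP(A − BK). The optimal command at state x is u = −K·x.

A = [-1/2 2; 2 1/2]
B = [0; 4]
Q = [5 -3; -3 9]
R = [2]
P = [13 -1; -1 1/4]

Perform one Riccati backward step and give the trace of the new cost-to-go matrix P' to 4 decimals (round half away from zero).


BᵀP = [-4.0000 1.0000]
S = R + BᵀPB = [2] + [4.0000] = [6.0000]
BᵀPA = [4.0000 -7.5000]
K = S⁻¹·BᵀPA = [0.6667 -1.2500]
A−BK = [-0.5000 2.0000; -0.6667 5.5000]
AᵀP(A−BK) = [3.5833 -11.5000; -11.5000 40.6875]
P' = Q + AᵀP(A−BK) = [8.5833 -14.5000; -14.5000 49.6875]
tr(P') = 58.2708

58.2708


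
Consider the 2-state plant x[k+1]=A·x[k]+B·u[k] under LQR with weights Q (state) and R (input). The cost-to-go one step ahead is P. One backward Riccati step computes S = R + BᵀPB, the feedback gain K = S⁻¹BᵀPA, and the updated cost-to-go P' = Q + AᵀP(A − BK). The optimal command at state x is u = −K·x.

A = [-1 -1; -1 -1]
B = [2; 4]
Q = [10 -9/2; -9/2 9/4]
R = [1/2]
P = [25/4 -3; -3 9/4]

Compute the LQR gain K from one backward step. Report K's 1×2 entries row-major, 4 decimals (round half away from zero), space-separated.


-0.2593 -0.2593

BᵀP = [0.5000 3.0000]
S = R + BᵀPB = [1/2] + [13.0000] = [13.5000]
BᵀPA = [-3.5000 -3.5000]
K = S⁻¹·BᵀPA = [-0.2593 -0.2593]
A−BK = [-0.4815 -0.4815; 0.0370 0.0370]
AᵀP(A−BK) = [1.5926 1.5926; 1.5926 1.5926]
P' = Q + AᵀP(A−BK) = [11.5926 -2.9074; -2.9074 3.8426]
tr(P') = 15.4352


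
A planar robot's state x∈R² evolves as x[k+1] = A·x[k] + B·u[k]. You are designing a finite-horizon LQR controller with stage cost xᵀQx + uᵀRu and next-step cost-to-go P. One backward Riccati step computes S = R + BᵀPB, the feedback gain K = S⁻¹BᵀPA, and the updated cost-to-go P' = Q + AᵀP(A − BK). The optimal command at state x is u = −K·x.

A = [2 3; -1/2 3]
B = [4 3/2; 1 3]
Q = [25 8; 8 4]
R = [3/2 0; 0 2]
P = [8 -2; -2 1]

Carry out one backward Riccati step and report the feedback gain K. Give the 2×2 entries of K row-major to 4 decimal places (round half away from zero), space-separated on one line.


0.6006 0.4784 -0.2195 0.5925

BᵀP = [30.0000 -7.0000; 6.0000 0.0000]
S = R + BᵀPB = [3/2 0; 0 2] + [113.0000 24.0000; 24.0000 9.0000] = [114.5000 24.0000; 24.0000 11.0000]
BᵀPA = [63.5000 69.0000; 12.0000 18.0000]
K = S⁻¹·BᵀPA = [0.6006 0.4784; -0.2195 0.5925]
A−BK = [-0.0732 0.1975; -0.4422 0.7440]
AᵀP(A−BK) = [0.7463 0.0099; 0.0099 1.3233]
P' = Q + AᵀP(A−BK) = [25.7463 8.0099; 8.0099 5.3233]
tr(P') = 31.0697


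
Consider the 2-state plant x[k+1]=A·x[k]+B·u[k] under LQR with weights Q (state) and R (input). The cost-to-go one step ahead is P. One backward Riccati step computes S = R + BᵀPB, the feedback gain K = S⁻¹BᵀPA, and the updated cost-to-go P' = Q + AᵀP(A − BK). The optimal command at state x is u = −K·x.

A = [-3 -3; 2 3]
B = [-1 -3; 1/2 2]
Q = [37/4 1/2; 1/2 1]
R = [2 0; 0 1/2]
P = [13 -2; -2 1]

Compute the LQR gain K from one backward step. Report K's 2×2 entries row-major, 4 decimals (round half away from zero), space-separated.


BᵀP = [-14.0000 2.5000; -43.0000 8.0000]
S = R + BᵀPB = [2 0; 0 1/2] + [15.2500 47.0000; 47.0000 145.0000] = [17.2500 47.0000; 47.0000 145.5000]
BᵀPA = [47.0000 49.5000; 145.0000 153.0000]
K = S⁻¹·BᵀPA = [0.0781 0.0374; 0.9713 1.0395]
A−BK = [-0.0079 0.1558; 0.0183 0.9024]
AᵀP(A−BK) = [0.4857 0.5197; 0.5197 1.1105]
P' = Q + AᵀP(A−BK) = [9.7357 1.0197; 1.0197 2.1105]
tr(P') = 11.8462

0.0781 0.0374 0.9713 1.0395


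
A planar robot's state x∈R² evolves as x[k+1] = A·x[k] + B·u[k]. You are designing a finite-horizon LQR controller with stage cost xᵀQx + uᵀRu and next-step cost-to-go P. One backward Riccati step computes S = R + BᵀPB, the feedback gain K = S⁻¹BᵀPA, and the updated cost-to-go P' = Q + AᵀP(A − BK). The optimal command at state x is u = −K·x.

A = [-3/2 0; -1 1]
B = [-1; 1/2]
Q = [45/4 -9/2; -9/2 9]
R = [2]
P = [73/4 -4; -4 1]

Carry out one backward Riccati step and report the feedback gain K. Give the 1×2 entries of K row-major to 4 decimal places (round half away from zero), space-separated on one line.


1.0561 0.1837

BᵀP = [-20.2500 4.5000]
S = R + BᵀPB = [2] + [22.5000] = [24.5000]
BᵀPA = [25.8750 4.5000]
K = S⁻¹·BᵀPA = [1.0561 0.1837]
A−BK = [-0.4439 0.1837; -1.5281 0.9082]
AᵀP(A−BK) = [2.7353 0.2474; 0.2474 0.1735]
P' = Q + AᵀP(A−BK) = [13.9853 -4.2526; -4.2526 9.1735]
tr(P') = 23.1588
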